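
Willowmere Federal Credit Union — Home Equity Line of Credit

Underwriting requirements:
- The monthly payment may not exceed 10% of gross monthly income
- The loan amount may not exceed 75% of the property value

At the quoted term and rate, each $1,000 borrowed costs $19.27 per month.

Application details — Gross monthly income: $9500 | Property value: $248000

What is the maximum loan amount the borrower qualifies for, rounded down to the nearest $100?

Payment cap: 10% × $9,500 = $950/month.
At $19.27 per $1,000, that supports 950/19.27 × 1,000 ≈ $49,299 → $49,200.
LTV cap: 75% × $248,000 = $186,000 → $186,000.
Binding constraint: payment-to-income.

$49,200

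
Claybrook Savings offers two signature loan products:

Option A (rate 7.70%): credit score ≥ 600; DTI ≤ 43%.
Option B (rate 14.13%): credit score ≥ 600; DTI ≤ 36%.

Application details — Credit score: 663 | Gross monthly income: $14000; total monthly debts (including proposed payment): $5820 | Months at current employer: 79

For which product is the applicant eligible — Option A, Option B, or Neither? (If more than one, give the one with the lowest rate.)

DTI = 5,820/14,000 = 41.6%.
Option A: score 663 ≥ 600; DTI 41.6% ≤ 43% → qualifies.
Option B: score 663 ≥ 600; DTI 41.6% > 36% → does not qualify.

Option A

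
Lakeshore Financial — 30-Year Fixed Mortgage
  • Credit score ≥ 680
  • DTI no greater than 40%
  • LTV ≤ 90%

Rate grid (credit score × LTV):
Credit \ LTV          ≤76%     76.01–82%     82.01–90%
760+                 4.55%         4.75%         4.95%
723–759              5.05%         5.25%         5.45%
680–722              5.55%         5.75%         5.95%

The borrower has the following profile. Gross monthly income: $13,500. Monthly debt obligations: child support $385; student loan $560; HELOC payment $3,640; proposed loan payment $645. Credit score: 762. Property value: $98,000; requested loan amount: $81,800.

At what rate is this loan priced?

Credit score 762 ≥ 680; Total monthly debts = (385 + 560 + 3,640 + 645) = 5,230. Debt-to-income = 5,230/13,500 = 38.7% — meets 40% limit
Loan-to-value = 81,800/98,000 = 83.5% — pass (90% max)
Row: 762 falls in 760+. Column: 83.5% falls in 82.01–90%. Rate = 4.95%.

4.95%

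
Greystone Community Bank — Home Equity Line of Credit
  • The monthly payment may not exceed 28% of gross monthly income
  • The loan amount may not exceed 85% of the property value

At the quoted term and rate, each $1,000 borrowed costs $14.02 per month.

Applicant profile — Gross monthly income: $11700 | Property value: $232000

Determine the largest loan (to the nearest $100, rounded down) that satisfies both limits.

Payment cap: 28% × $11,700 = $3,276/month.
At $14.02 per $1,000, that supports 3,276/14.02 × 1,000 ≈ $233,666 → $233,600.
LTV cap: 85% × $232,000 = $197,200 → $197,200.
Binding constraint: loan-to-value.

$197,200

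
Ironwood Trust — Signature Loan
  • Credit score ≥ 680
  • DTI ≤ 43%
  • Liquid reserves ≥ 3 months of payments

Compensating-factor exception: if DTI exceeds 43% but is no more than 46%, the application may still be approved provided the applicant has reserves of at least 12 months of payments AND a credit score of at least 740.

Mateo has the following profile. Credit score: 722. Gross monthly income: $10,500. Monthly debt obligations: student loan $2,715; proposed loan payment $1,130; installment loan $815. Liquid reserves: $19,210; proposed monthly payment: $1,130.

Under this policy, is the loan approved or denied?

Credit score 722 ≥ 680 (meets base)
Total debts = (2,715 + 1,130 + 815) = 4,660. DTI: 4,660 ÷ 10,500 = 44.4%, over the 43% base limit.
Liquid reserves cover 19,210/1,130 = 17.0 months — ≥ 3 required
DTI 44.4% is within the 43%–46% exception band; checking compensating factors.
Reserves 17.0 ≥ 12 months; credit score 722 < 740.
Compensating-factor requirement not fully met.

Denied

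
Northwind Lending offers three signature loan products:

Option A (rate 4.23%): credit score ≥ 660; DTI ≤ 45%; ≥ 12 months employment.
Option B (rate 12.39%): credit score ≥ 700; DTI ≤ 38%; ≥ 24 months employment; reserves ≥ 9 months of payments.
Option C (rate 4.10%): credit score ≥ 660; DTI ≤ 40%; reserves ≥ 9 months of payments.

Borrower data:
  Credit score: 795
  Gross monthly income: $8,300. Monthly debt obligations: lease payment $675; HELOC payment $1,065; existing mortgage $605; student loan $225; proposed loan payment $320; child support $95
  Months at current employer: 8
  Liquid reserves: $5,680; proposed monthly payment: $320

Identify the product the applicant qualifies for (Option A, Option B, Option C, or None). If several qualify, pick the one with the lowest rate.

Total debts = (675 + 1,065 + 605 + 225 + 320 + 95) = 2,985; DTI = 2,985/8,300 = 36%.
Reserves = 5,680/320 = 17.8 months.
Option A: score 795 ≥ 660; DTI 36% ≤ 45%; employment 8 < 12 mo → does not qualify.
Option B: score 795 ≥ 700; DTI 36% ≤ 38%; employment 8 < 24 mo; reserves 17.8 ≥ 9 mo → does not qualify.
Option C: score 795 ≥ 660; DTI 36% ≤ 40%; reserves 17.8 ≥ 9 mo → qualifies.

Option C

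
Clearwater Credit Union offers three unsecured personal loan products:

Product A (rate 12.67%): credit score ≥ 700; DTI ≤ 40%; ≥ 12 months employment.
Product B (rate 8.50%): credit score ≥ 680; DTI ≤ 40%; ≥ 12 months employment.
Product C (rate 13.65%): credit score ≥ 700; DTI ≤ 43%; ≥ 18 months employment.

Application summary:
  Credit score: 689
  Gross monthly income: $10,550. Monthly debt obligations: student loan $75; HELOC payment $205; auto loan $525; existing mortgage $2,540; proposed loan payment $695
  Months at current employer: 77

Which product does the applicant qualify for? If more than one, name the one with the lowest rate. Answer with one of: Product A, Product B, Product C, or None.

Product B

Total debts = (75 + 205 + 525 + 2,540 + 695) = 4,040; DTI = 4,040/10,550 = 38.3%.
Product A: score 689 < 700; DTI 38.3% ≤ 40%; employment 77 ≥ 12 mo → does not qualify.
Product B: score 689 ≥ 680; DTI 38.3% ≤ 40%; employment 77 ≥ 12 mo → qualifies.
Product C: score 689 < 700; DTI 38.3% ≤ 43%; employment 77 ≥ 18 mo → does not qualify.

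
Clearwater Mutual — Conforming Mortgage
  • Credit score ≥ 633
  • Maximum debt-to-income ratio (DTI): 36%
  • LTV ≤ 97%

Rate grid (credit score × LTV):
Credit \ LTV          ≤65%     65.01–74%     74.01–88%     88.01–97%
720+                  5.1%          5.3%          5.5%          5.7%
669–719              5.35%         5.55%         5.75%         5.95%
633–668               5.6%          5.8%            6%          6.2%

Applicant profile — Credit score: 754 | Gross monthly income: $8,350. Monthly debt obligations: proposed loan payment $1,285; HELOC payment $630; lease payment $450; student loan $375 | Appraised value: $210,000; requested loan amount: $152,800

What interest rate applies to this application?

Credit score 754 ≥ 633; Total monthly debts = (1,285 + 630 + 450 + 375) = 2,740. Debt-to-income = 2,740/8,350 = 32.8% — meets 36% limit
LTV: 152,800 ÷ 210,000 = 72.8%, within 97% cap
Row: 754 falls in 720+. Column: 72.8% falls in 65.01–74%. Rate = 5.3%.

5.3%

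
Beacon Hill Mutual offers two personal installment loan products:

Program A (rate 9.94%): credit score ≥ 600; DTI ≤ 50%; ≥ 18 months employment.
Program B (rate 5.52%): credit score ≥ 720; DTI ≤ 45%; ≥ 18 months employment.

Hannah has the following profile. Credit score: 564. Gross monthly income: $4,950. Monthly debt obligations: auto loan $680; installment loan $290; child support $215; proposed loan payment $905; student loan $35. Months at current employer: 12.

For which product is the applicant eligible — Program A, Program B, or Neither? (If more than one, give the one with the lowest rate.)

Neither

Total debts = (680 + 290 + 215 + 905 + 35) = 2,125; DTI = 2,125/4,950 = 42.9%.
Program A: score 564 < 600; DTI 42.9% ≤ 50%; employment 12 < 18 mo → does not qualify.
Program B: score 564 < 720; DTI 42.9% ≤ 45%; employment 12 < 18 mo → does not qualify.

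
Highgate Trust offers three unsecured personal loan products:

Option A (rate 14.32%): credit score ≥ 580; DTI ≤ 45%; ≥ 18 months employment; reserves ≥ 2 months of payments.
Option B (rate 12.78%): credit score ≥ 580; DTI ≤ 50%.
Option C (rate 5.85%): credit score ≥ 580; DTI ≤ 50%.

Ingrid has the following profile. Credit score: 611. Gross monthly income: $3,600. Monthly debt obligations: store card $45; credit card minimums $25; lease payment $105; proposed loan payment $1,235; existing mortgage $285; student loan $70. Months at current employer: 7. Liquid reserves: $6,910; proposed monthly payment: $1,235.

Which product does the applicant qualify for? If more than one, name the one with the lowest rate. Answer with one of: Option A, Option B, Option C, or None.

Option C

Total debts = (45 + 25 + 105 + 1,235 + 285 + 70) = 1,765; DTI = 1,765/3,600 = 49%.
Reserves = 6,910/1,235 = 5.6 months.
Option A: score 611 ≥ 580; DTI 49% > 45%; employment 7 < 18 mo; reserves 5.6 ≥ 2 mo → does not qualify.
Option B: score 611 ≥ 580; DTI 49% ≤ 50% → qualifies.
Option C: score 611 ≥ 580; DTI 49% ≤ 50% → qualifies.
Qualifying: Option B, Option C. Lowest rate is 5.85% → Option C.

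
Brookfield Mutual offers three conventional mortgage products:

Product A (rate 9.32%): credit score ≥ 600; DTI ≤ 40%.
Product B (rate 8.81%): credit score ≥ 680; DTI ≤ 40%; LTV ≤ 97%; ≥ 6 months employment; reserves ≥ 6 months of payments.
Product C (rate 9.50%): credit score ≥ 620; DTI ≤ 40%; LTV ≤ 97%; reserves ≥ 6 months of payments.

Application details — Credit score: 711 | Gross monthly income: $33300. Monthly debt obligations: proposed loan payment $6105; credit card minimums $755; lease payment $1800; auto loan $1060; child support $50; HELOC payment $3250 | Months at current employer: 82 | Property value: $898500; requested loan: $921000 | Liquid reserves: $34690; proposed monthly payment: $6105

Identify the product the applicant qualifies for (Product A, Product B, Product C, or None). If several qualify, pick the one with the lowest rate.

Product A

Total debts = (6,105 + 755 + 1,800 + 1,060 + 50 + 3,250) = 13,020; DTI = 13,020/33,300 = 39.1%.
LTV = 921,000/898,500 = 102.5%.
Reserves = 34,690/6,105 = 5.7 months.
Product A: score 711 ≥ 600; DTI 39.1% ≤ 40% → qualifies.
Product B: score 711 ≥ 680; DTI 39.1% ≤ 40%; LTV 102.5% > 97%; employment 82 ≥ 6 mo; reserves 5.7 < 6 mo → does not qualify.
Product C: score 711 ≥ 620; DTI 39.1% ≤ 40%; LTV 102.5% > 97%; reserves 5.7 < 6 mo → does not qualify.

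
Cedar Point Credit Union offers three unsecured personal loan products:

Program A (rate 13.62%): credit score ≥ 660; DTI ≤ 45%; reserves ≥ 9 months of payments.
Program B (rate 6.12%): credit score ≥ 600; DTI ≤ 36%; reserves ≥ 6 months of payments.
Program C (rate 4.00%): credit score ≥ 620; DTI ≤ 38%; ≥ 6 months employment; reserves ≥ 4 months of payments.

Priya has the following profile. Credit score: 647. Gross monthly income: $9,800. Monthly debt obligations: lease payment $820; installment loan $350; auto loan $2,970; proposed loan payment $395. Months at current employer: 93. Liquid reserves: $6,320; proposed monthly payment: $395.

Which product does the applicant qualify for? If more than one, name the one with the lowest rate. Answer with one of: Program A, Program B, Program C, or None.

None

Total debts = (820 + 350 + 2,970 + 395) = 4,535; DTI = 4,535/9,800 = 46.3%.
Reserves = 6,320/395 = 16.0 months.
Program A: score 647 < 660; DTI 46.3% > 45%; reserves 16.0 ≥ 9 mo → does not qualify.
Program B: score 647 ≥ 600; DTI 46.3% > 36%; reserves 16.0 ≥ 6 mo → does not qualify.
Program C: score 647 ≥ 620; DTI 46.3% > 38%; employment 93 ≥ 6 mo; reserves 16.0 ≥ 4 mo → does not qualify.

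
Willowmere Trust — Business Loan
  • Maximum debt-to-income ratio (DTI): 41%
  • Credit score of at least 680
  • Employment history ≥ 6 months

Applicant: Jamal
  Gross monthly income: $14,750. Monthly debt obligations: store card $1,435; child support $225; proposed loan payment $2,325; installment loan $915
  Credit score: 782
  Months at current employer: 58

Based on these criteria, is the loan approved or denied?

Total monthly debts = (1,435 + 225 + 2,325 + 915) = 4,900. DTI = 4,900/14,750 = 33.2% ≤ 41%
Credit score 782 ≥ 680 (meets)
Employment 58 ≥ 6 months
All criteria satisfied.

Approved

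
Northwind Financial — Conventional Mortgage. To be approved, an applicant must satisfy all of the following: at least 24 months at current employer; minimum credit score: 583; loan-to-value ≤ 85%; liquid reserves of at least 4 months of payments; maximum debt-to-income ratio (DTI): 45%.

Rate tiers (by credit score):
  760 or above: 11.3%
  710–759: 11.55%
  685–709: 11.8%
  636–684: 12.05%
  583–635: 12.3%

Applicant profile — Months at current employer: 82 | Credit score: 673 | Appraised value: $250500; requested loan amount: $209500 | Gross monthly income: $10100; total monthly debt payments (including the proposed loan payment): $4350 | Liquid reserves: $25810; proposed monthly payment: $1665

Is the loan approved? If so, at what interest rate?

Credit score 673 ≥ 583 (meets minimum)
DTI: 4,350 ÷ 10,100 = 43.1%, within the 45% cap
LTV = 209,500/250,500 = 83.6% ≤ 85%
Employment 82 ≥ 24 months
Liquid reserves cover 25,810/1,665 = 15.5 months — ≥ 4 required
All requirements met. Score 673 falls in the 636–684 tier → 12.05%.

Approved at 12.05%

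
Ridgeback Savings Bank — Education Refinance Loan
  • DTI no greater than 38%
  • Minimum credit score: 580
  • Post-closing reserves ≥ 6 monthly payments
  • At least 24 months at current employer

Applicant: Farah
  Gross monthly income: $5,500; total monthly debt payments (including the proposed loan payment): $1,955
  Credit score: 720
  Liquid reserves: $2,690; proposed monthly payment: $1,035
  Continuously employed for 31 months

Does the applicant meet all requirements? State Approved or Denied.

DTI: 1,955 ÷ 5,500 = 35.5%, within the 38% cap
Credit score 720 ≥ 580 (meets)
Reserves: 2,690 ÷ 1,035 = 2.6 months (below 6-month minimum)
Employment 31 ≥ 24 months
Fails on reserves.

Denied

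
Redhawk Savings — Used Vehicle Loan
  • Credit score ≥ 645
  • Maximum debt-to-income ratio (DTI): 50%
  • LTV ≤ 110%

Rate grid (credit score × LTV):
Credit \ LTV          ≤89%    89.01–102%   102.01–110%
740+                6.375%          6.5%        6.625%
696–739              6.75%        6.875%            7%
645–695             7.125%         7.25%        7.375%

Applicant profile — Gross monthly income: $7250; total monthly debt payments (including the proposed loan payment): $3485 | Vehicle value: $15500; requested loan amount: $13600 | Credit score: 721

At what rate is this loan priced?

Credit score 721 ≥ 645; DTI = 3,485/7,250 = 48.1% ≤ 50%
LTV: 13,600 ÷ 15,500 = 87.7%, within 110% cap
Score 721 is in the 696–739 band; LTV 87.7% is in the ≤89% band → 6.75%.

6.75%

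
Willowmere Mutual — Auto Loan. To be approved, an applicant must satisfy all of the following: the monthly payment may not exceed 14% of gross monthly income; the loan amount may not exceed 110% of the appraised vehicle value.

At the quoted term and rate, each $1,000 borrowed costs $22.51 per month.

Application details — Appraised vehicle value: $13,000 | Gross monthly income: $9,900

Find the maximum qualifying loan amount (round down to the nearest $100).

$14,300

Payment cap: 14% × $9,900 = $1,386/month.
At $22.51 per $1,000, that supports 1,386/22.51 × 1,000 ≈ $61,572 → $61,500.
LTV cap: 110% × $13,000 = $14,300 → $14,300.
Binding constraint: loan-to-value.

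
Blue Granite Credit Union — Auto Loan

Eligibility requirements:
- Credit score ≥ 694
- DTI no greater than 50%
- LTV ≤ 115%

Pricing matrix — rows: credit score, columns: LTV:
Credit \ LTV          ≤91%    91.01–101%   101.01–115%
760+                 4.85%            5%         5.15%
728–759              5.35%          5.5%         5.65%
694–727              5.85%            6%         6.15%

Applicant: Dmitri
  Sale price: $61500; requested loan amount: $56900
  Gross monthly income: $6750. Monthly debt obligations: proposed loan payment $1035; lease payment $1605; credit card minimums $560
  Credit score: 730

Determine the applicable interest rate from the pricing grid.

Credit score 730 ≥ 694; Total monthly debts = (1,035 + 1,605 + 560) = 3,200. DTI = 3,200/6,750 = 47.4% ≤ 50%
LTV: 56,900 ÷ 61,500 = 92.5%, within 115% cap
Row: 730 falls in 728–759. Column: 92.5% falls in 91.01–101%. Rate = 5.5%.

5.5%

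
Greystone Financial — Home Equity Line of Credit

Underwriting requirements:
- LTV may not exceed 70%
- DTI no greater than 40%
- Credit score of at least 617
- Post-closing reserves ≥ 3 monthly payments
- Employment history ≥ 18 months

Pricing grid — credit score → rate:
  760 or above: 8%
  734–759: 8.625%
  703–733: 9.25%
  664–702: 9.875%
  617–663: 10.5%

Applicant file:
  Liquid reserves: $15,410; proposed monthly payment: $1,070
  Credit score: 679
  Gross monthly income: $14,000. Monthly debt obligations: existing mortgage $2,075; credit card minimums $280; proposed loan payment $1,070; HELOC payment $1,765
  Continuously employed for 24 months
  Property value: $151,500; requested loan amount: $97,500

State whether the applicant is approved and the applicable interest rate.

Credit score 679 ≥ 617 (meets minimum)
Total monthly debts = (2,075 + 280 + 1,070 + 1,765) = 5,190. Debt-to-income = 5,190/14,000 = 37.1% — meets 40% limit
LTV: 97,500 ÷ 151,500 = 64.4%, within 70% cap
Employment 24 ≥ 18 months
Liquid reserves cover 15,410/1,070 = 14.4 months — ≥ 3 required
All requirements met. Score 679 falls in the 664–702 tier → 9.875%.

Approved at 9.875%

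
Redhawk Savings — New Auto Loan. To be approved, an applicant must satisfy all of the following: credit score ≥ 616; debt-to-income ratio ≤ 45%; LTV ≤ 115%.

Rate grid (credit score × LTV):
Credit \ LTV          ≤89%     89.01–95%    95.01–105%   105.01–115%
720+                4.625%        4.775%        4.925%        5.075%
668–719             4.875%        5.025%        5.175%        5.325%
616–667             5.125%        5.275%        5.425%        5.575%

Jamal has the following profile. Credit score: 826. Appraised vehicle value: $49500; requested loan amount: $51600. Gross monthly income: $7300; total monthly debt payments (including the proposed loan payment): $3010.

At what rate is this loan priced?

Credit score 826 ≥ 616; Debt-to-income = 3,010/7,300 = 41.2% — meets 45% limit
Loan-to-value = 51,600/49,500 = 104.2% — pass (115% max)
Credit 826 → row 720+; LTV 104.2% → column 95.01–105%. Grid cell → 4.925%.

4.925%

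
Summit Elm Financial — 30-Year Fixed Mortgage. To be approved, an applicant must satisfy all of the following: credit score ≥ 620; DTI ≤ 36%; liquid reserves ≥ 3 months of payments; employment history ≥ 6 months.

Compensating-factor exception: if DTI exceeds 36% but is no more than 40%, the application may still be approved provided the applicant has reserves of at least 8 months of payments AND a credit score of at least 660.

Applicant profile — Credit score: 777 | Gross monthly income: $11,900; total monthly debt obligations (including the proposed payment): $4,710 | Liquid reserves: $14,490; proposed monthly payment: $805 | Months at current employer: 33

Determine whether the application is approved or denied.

Credit score 777 ≥ 620 (meets base)
DTI: 4,710 ÷ 11,900 = 39.6%, over the 36% base limit.
Liquid reserves cover 14,490/805 = 18.0 months — ≥ 3 required
Employment 33 ≥ 6 months
39.6% falls in the override range (36%–40%), so the compensating-factor test applies.
Override check — reserves: 18.0 mo (ok); score: 777 (ok).
Both override conditions satisfied; DTI exception granted.

Approved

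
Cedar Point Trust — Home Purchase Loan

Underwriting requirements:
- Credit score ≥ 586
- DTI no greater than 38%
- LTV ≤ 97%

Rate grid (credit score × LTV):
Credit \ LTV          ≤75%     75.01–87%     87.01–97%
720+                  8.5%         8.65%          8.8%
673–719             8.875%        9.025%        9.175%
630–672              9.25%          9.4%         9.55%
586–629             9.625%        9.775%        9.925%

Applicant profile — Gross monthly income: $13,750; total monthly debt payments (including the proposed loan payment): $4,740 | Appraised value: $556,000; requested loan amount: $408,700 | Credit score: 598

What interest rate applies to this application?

Credit score 598 ≥ 586; DTI: 4,740 ÷ 13,750 = 34.5%, within the 38% cap
Loan-to-value = 408,700/556,000 = 73.5% — pass (97% max)
Credit 598 → row 586–629; LTV 73.5% → column ≤75%. Grid cell → 9.625%.

9.625%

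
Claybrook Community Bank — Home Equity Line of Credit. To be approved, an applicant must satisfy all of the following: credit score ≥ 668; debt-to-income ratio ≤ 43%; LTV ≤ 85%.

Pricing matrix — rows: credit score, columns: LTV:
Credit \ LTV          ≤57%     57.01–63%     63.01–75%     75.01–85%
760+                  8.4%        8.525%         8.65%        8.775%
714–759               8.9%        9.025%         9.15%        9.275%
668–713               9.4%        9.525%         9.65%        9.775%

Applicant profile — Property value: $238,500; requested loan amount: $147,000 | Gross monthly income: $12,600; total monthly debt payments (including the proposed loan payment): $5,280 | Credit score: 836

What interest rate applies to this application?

Credit score 836 ≥ 668; DTI = 5,280/12,600 = 41.9% ≤ 43%
LTV = 147,000/238,500 = 61.6% ≤ 85%
Score 836 is in the 760+ band; LTV 61.6% is in the 57.01–63% band → 8.525%.

8.525%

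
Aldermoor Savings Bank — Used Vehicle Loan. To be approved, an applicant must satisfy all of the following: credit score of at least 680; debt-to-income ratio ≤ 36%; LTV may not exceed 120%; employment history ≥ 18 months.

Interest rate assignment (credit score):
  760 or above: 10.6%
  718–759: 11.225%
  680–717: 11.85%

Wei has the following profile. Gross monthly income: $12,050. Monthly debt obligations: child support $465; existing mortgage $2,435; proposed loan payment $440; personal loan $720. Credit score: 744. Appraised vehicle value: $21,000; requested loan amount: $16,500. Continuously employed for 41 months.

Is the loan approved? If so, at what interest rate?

Credit score 744 ≥ 680 (meets minimum)
Employment 41 ≥ 18 months
Loan-to-value = 16,500/21,000 = 78.6% — pass (120% max)
Total monthly debts = (465 + 2,435 + 440 + 720) = 4,060. Debt-to-income = 4,060/12,050 = 33.7% — meets 36% limit
All requirements met. Score 744 falls in the 718–759 tier → 11.225%.

Approved at 11.225%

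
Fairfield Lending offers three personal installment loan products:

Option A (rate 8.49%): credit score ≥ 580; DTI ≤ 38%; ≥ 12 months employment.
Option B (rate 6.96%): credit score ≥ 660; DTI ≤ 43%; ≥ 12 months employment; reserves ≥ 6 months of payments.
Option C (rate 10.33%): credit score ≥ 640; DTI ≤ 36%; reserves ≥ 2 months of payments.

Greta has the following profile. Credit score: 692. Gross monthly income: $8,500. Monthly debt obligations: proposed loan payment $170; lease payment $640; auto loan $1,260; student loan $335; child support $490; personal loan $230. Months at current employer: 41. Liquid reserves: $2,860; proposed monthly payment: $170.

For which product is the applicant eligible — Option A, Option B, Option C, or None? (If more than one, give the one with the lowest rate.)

Option B

Total debts = (170 + 640 + 1,260 + 335 + 490 + 230) = 3,125; DTI = 3,125/8,500 = 36.8%.
Reserves = 2,860/170 = 16.8 months.
Option A: score 692 ≥ 580; DTI 36.8% ≤ 38%; employment 41 ≥ 12 mo → qualifies.
Option B: score 692 ≥ 660; DTI 36.8% ≤ 43%; employment 41 ≥ 12 mo; reserves 16.8 ≥ 6 mo → qualifies.
Option C: score 692 ≥ 640; DTI 36.8% > 36%; reserves 16.8 ≥ 2 mo → does not qualify.
Qualifying: Option A, Option B. Lowest rate is 6.96% → Option B.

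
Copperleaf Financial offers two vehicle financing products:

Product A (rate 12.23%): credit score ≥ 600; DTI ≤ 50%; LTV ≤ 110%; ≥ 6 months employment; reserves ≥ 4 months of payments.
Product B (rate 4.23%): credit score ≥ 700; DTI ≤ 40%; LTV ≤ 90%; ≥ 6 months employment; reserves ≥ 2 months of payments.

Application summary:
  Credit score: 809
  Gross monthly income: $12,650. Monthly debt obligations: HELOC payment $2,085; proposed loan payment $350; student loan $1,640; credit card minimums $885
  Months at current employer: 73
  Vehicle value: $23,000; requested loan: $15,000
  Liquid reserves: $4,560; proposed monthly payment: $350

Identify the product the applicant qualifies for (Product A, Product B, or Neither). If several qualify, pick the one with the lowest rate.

Product B

Total debts = (2,085 + 350 + 1,640 + 885) = 4,960; DTI = 4,960/12,650 = 39.2%.
LTV = 15,000/23,000 = 65.2%.
Reserves = 4,560/350 = 13.0 months.
Product A: score 809 ≥ 600; DTI 39.2% ≤ 50%; LTV 65.2% ≤ 110%; employment 73 ≥ 6 mo; reserves 13.0 ≥ 4 mo → qualifies.
Product B: score 809 ≥ 700; DTI 39.2% ≤ 40%; LTV 65.2% ≤ 90%; employment 73 ≥ 6 mo; reserves 13.0 ≥ 2 mo → qualifies.
Qualifying: Product A, Product B. Lowest rate is 4.23% → Product B.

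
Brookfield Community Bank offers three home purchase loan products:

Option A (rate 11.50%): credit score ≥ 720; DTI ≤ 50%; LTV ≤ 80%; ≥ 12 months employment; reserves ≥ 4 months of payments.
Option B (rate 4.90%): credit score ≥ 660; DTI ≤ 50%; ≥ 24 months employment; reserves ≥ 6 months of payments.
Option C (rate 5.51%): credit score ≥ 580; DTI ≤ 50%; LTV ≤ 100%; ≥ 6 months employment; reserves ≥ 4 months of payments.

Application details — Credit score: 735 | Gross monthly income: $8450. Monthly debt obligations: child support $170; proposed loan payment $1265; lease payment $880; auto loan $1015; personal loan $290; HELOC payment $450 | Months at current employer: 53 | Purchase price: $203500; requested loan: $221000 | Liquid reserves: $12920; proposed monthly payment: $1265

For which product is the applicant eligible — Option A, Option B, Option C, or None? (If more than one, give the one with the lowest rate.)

Total debts = (170 + 1,265 + 880 + 1,015 + 290 + 450) = 4,070; DTI = 4,070/8,450 = 48.2%.
LTV = 221,000/203,500 = 108.6%.
Reserves = 12,920/1,265 = 10.2 months.
Option A: score 735 ≥ 720; DTI 48.2% ≤ 50%; LTV 108.6% > 80%; employment 53 ≥ 12 mo; reserves 10.2 ≥ 4 mo → does not qualify.
Option B: score 735 ≥ 660; DTI 48.2% ≤ 50%; employment 53 ≥ 24 mo; reserves 10.2 ≥ 6 mo → qualifies.
Option C: score 735 ≥ 580; DTI 48.2% ≤ 50%; LTV 108.6% > 100%; employment 53 ≥ 6 mo; reserves 10.2 ≥ 4 mo → does not qualify.

Option B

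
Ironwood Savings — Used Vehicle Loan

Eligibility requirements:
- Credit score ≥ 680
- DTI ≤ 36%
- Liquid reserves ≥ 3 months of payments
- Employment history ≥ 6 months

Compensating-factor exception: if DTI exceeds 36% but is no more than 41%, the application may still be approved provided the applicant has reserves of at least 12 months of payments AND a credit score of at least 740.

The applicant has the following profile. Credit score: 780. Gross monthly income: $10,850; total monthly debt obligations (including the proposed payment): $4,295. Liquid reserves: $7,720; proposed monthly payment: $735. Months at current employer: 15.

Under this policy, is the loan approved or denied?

Denied

Credit score 780 ≥ 680 (meets base)
DTI: 4,295 ÷ 10,850 = 39.6%, over the 36% base limit.
Reserves = 7,720/735 = 10.5 months ≥ 3
Employment 15 ≥ 6 months
DTI 39.6% is within the 36%–41% exception band; checking compensating factors.
Reserves 10.5 < 12 months; credit score 780 ≥ 740.
Compensating-factor requirement not fully met.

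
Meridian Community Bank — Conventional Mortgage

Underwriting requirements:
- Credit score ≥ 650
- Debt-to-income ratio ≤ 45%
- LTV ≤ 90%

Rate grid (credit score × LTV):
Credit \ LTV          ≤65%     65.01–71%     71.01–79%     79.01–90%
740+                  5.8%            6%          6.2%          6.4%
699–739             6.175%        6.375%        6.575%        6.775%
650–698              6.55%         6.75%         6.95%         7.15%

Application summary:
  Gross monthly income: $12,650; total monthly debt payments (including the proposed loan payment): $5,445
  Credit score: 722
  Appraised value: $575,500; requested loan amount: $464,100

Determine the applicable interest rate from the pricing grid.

6.775%

Credit score 722 ≥ 650; DTI: 5,445 ÷ 12,650 = 43%, within the 45% cap
Loan-to-value = 464,100/575,500 = 80.6% — pass (90% max)
Credit 722 → row 699–739; LTV 80.6% → column 79.01–90%. Grid cell → 6.775%.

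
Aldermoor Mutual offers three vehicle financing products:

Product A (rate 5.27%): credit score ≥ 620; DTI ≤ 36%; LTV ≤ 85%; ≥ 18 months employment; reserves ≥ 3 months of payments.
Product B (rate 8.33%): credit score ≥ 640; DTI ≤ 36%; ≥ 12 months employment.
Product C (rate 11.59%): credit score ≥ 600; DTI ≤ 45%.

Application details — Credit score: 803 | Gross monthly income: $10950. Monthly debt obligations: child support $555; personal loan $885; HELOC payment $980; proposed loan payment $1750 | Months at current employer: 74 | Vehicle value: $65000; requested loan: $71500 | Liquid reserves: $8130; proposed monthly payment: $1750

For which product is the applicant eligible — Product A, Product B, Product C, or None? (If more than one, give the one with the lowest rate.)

Product C

Total debts = (555 + 885 + 980 + 1,750) = 4,170; DTI = 4,170/10,950 = 38.1%.
LTV = 71,500/65,000 = 110%.
Reserves = 8,130/1,750 = 4.6 months.
Product A: score 803 ≥ 620; DTI 38.1% > 36%; LTV 110% > 85%; employment 74 ≥ 18 mo; reserves 4.6 ≥ 3 mo → does not qualify.
Product B: score 803 ≥ 640; DTI 38.1% > 36%; employment 74 ≥ 12 mo → does not qualify.
Product C: score 803 ≥ 600; DTI 38.1% ≤ 45% → qualifies.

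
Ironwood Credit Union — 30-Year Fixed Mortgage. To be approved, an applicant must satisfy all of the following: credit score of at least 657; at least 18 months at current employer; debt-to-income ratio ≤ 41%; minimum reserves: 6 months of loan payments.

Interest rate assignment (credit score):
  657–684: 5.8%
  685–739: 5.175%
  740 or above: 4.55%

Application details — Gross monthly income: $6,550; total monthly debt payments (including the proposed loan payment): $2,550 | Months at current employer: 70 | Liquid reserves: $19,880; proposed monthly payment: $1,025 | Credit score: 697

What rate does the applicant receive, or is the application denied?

Approved at 5.175%

Credit score 697 ≥ 657 (meets minimum)
DTI: 2,550 ÷ 6,550 = 38.9%, within the 41% cap
Employment 70 ≥ 18 months
Reserves: 19,880 ÷ 1,025 = 19.4 months (meets 6-month minimum)
All requirements met. Score 697 falls in the 685–739 tier → 5.175%.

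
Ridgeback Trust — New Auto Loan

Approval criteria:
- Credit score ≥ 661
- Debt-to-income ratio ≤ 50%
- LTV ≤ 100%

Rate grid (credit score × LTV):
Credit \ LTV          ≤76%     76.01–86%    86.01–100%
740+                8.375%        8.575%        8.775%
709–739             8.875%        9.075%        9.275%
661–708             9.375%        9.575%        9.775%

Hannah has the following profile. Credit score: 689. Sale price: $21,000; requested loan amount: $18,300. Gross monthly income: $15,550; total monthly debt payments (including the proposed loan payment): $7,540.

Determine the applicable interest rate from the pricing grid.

9.775%

Credit score 689 ≥ 661; DTI = 7,540/15,550 = 48.5% ≤ 50%
LTV = 18,300/21,000 = 87.1% ≤ 100%
Score 689 is in the 661–708 band; LTV 87.1% is in the 86.01–100% band → 9.775%.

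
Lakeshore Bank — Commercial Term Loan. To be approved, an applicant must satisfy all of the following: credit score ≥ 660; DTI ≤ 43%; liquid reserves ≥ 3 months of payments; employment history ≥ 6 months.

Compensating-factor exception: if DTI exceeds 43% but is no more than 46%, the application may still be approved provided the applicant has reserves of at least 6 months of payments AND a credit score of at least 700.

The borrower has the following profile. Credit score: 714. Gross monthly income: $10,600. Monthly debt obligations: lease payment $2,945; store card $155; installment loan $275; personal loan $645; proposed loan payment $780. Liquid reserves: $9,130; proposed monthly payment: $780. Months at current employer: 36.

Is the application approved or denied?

Approved

Credit score 714 ≥ 660 (meets base)
Total debts = (2,945 + 155 + 275 + 645 + 780) = 4,800. DTI: 4,800 ÷ 10,600 = 45.3%, over the 43% base limit.
Reserves = 9,130/780 = 11.7 months ≥ 3
Employment 36 ≥ 6 months
DTI 45.3% is within the 43%–46% exception band; checking compensating factors.
Reserves 11.7 ≥ 6 months; credit score 714 ≥ 700.
Both override conditions satisfied; DTI exception granted.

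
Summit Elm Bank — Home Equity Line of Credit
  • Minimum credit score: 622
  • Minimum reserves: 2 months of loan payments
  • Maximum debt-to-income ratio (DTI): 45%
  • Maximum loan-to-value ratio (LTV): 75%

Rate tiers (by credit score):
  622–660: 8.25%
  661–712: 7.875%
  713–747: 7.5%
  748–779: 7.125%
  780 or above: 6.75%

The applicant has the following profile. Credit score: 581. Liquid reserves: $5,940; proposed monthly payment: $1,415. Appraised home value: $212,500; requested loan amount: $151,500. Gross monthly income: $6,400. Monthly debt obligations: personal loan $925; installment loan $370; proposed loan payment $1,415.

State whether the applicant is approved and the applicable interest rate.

Credit score 581 < 622 (below minimum)
Reserves: 5,940 ÷ 1,415 = 4.2 months (meets 2-month minimum)
LTV: 151,500 ÷ 212,500 = 71.3%, within 75% cap
Total monthly debts = (925 + 370 + 1,415) = 2,710. DTI = 2,710/6,400 = 42.3% ≤ 45%
Not all requirements met → denied.

Denied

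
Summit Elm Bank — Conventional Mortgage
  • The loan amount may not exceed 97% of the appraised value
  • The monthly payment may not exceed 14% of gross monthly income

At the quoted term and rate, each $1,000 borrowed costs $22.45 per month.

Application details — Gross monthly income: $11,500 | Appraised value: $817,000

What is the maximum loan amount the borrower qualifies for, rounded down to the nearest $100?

Payment cap: 14% × $11,500 = $1,610/month.
At $22.45 per $1,000, that supports 1,610/22.45 × 1,000 ≈ $71,714 → $71,700.
LTV cap: 97% × $817,000 = $792,490 → $792,400.
Binding constraint: payment-to-income.

$71,700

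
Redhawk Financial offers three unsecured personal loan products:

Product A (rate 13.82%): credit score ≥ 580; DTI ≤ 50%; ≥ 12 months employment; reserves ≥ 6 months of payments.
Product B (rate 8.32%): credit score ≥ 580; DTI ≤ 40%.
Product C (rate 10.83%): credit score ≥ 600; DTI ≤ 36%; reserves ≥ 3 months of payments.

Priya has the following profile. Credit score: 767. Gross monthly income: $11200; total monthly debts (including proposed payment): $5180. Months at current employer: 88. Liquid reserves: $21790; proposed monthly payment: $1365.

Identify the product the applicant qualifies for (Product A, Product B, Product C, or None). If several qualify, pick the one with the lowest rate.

DTI = 5,180/11,200 = 46.2%.
Reserves = 21,790/1,365 = 16.0 months.
Product A: score 767 ≥ 580; DTI 46.2% ≤ 50%; employment 88 ≥ 12 mo; reserves 16.0 ≥ 6 mo → qualifies.
Product B: score 767 ≥ 580; DTI 46.2% > 40% → does not qualify.
Product C: score 767 ≥ 600; DTI 46.2% > 36%; reserves 16.0 ≥ 3 mo → does not qualify.

Product A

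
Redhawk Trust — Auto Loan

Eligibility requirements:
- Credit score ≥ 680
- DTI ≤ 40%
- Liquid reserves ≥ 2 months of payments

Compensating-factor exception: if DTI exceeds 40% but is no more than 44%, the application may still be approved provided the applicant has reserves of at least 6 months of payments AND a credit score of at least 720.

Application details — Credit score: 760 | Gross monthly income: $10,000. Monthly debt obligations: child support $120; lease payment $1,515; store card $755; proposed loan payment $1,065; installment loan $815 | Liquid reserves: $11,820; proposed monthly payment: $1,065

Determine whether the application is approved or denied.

Approved

Credit score 760 ≥ 680 (meets base)
Total debts = (120 + 1,515 + 755 + 1,065 + 815) = 4,270. DTI = 4,270/10,000 = 42.7% > 40% — standard DTI limit exceeded.
Reserves: 11,820 ÷ 1,065 = 11.1 months (meets 2-month minimum)
42.7% falls in the override range (40%–44%), so the compensating-factor test applies.
Override check — reserves: 11.1 mo (ok); score: 760 (ok).
Both override conditions satisfied; DTI exception granted.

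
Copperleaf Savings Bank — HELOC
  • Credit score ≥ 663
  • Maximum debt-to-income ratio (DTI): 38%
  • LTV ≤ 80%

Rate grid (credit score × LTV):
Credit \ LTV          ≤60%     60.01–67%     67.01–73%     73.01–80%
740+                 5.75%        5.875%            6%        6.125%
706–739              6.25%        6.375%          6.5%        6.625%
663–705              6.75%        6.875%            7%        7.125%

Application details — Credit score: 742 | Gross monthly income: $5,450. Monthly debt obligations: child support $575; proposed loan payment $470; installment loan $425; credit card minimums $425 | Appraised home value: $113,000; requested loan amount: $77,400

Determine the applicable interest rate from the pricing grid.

Credit score 742 ≥ 663; Total monthly debts = (575 + 470 + 425 + 425) = 1,895. DTI = 1,895/5,450 = 34.8% ≤ 38%
Loan-to-value = 77,400/113,000 = 68.5% — pass (80% max)
Credit 742 → row 740+; LTV 68.5% → column 67.01–73%. Grid cell → 6%.

6%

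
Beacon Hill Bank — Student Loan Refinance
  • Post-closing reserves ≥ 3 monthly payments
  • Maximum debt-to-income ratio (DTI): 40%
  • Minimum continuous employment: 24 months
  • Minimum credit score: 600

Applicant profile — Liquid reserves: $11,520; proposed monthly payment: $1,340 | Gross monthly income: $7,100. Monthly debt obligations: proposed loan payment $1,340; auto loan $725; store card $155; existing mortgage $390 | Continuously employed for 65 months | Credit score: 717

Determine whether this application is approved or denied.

Approved

Reserves = 11,520/1,340 = 8.6 months ≥ 3
Total monthly debts = (1,340 + 725 + 155 + 390) = 2,610. DTI: 2,610 ÷ 7,100 = 36.8%, within the 40% cap
Employment 65 ≥ 24 months
Credit score 717 ≥ 600 (meets)
All criteria satisfied.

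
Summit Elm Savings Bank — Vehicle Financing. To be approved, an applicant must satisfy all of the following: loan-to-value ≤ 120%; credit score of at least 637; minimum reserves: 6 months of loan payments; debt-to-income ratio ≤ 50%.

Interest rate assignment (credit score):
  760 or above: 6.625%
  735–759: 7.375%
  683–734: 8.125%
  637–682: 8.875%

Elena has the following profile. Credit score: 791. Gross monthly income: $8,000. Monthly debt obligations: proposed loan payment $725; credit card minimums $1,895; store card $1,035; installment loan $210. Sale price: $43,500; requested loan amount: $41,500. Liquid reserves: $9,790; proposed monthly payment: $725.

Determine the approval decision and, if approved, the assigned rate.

Credit score 791 ≥ 637 (meets minimum)
LTV: 41,500 ÷ 43,500 = 95.4%, within 120% cap
Liquid reserves cover 9,790/725 = 13.5 months — ≥ 6 required
Total monthly debts = (725 + 1,895 + 1,035 + 210) = 3,865. DTI: 3,865 ÷ 8,000 = 48.3%, within the 50% cap
All requirements met. Score 791 falls in the 760 or above tier → 6.625%.

Approved at 6.625%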